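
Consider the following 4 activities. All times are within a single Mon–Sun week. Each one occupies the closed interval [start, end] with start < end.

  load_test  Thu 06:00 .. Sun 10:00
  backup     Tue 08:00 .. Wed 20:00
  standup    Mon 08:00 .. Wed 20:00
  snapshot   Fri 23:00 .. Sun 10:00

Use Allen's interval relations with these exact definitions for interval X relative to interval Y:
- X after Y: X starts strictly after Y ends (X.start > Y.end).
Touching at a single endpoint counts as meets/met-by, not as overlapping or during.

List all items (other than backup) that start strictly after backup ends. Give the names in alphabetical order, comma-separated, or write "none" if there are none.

load_test, snapshot

Target backup = [Tue 08:00, Wed 20:00].
load_test [Thu 06:00, Sun 10:00] → after → yes.
snapshot [Fri 23:00, Sun 10:00] → after → yes.
standup [Mon 08:00, Wed 20:00] → finished-by → no.
Result: load_test, snapshot.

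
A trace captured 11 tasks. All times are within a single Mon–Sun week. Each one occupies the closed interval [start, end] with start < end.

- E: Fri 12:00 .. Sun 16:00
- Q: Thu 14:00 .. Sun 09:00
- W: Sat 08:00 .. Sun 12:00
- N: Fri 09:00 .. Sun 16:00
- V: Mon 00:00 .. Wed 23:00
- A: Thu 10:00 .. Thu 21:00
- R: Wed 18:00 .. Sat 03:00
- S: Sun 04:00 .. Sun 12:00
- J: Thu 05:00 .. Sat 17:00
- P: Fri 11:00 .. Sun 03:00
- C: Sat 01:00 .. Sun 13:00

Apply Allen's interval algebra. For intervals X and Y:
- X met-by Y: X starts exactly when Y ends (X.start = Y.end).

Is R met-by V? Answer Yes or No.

R = [Wed 18:00, Sat 03:00], V = [Mon 00:00, Wed 23:00].
Actual relation of R to V: overlapped-by.
Asked whether 'met-by' holds → No.

No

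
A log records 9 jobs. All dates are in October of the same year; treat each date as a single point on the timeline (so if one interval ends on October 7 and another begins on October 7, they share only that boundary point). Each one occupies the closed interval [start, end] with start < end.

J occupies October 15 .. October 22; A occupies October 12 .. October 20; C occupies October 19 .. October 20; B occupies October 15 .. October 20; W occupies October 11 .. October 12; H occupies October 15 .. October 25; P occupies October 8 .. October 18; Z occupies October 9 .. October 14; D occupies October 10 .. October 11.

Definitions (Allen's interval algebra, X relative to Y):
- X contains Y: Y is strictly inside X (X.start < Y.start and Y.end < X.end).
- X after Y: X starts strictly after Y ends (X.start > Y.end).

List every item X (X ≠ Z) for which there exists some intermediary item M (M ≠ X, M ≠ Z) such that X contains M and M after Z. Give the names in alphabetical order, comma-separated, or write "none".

Target Z = [October 9, October 14].
Intermediaries M with M after Z: B, C, H, J.
Via B — items with X contains B: none.
Via C — items with X contains C: H, J.
Via H — items with X contains H: none.
Via J — items with X contains J: none.
Union: H, J.

H, J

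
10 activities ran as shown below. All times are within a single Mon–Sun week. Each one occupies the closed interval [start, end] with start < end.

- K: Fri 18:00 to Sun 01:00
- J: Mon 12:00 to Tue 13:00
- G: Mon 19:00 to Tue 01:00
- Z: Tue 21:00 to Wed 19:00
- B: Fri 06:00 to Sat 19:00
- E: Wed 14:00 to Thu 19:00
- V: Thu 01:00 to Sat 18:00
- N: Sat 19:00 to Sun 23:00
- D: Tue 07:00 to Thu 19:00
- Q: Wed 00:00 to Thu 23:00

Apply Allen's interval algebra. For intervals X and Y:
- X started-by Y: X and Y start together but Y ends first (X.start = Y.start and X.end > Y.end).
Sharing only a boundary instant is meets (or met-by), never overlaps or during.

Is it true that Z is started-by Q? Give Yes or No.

Z = [Tue 21:00, Wed 19:00], Q = [Wed 00:00, Thu 23:00].
Actual relation of Z to Q: overlaps.
Asked whether 'started-by' holds → No.

No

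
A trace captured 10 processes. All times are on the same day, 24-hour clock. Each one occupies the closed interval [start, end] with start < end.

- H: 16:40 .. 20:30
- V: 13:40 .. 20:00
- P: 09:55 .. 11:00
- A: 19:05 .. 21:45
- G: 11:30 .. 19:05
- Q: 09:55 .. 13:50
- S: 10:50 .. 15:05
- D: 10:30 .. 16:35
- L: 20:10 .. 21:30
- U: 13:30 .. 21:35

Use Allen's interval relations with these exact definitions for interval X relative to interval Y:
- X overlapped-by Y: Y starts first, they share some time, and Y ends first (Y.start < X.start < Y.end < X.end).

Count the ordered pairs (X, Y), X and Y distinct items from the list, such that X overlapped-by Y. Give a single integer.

Checking all 90 ordered pairs for relation 'overlapped-by'; matching pairs in alphabetical order:
(A, H): A overlapped-by H ✓
(A, U): A overlapped-by U ✓
(A, V): A overlapped-by V ✓
(D, P): D overlapped-by P ✓
(D, Q): D overlapped-by Q ✓
(G, D): G overlapped-by D ✓
(G, Q): G overlapped-by Q ✓
(G, S): G overlapped-by S ✓
(H, G): H overlapped-by G ✓
(H, V): H overlapped-by V ✓
(L, H): L overlapped-by H ✓
(S, P): S overlapped-by P ✓
(S, Q): S overlapped-by Q ✓
(U, D): U overlapped-by D ✓
(U, G): U overlapped-by G ✓
(U, Q): U overlapped-by Q ✓
(U, S): U overlapped-by S ✓
(V, D): V overlapped-by D ✓
(V, G): V overlapped-by G ✓
(V, Q): V overlapped-by Q ✓
(V, S): V overlapped-by S ✓
Count: 21.

21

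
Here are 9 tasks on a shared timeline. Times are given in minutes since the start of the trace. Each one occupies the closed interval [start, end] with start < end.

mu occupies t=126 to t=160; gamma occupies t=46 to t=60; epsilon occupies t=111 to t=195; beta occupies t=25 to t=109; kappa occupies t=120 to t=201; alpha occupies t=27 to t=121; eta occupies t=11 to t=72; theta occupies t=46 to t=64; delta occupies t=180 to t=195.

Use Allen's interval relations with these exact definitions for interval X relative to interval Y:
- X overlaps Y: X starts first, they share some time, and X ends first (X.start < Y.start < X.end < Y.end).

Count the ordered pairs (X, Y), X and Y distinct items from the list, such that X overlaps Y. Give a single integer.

Checking all 72 ordered pairs for relation 'overlaps'; matching pairs in alphabetical order:
(alpha, epsilon): alpha overlaps epsilon ✓
(alpha, kappa): alpha overlaps kappa ✓
(beta, alpha): beta overlaps alpha ✓
(epsilon, kappa): epsilon overlaps kappa ✓
(eta, alpha): eta overlaps alpha ✓
(eta, beta): eta overlaps beta ✓
Count: 6.

6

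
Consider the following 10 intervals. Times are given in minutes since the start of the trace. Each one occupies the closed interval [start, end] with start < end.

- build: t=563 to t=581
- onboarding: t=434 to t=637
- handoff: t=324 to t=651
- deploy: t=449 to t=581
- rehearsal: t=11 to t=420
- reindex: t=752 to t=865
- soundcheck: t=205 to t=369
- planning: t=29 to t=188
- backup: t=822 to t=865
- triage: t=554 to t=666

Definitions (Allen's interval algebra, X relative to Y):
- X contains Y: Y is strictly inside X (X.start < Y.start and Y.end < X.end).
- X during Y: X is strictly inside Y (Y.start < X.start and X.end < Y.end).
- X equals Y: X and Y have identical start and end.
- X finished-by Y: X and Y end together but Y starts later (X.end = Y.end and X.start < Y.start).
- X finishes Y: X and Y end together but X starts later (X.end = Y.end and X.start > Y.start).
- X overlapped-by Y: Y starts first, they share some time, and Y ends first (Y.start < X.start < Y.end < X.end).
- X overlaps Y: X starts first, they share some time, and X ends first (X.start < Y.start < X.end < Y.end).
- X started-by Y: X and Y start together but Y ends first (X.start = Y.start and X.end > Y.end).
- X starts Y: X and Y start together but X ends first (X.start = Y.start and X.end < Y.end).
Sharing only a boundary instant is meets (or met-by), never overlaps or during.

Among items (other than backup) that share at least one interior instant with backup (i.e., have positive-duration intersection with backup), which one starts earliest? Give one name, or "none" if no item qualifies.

Target backup = [t=822, t=865].
build [t=563, t=581] → before → excluded.
deploy [t=449, t=581] → before → excluded.
handoff [t=324, t=651] → before → excluded.
onboarding [t=434, t=637] → before → excluded.
planning [t=29, t=188] → before → excluded.
rehearsal [t=11, t=420] → before → excluded.
reindex [t=752, t=865] → finished-by → candidate.
soundcheck [t=205, t=369] → before → excluded.
triage [t=554, t=666] → before → excluded.
Among candidates, earliest start is t=752 → reindex.

reindex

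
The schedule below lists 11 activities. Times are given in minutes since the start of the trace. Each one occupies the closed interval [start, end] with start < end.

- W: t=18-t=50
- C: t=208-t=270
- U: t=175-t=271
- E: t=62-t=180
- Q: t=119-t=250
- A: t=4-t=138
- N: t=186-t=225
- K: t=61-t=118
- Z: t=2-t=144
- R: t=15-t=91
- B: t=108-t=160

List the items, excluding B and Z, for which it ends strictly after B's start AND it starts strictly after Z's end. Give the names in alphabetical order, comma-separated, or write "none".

Conditions: its end is strictly after B's start (X.end > t=108) AND its start is strictly after Z's end (X.start > t=144).
A: end t=138 > t=108? ✓; start t=4 > t=144? ✗ → no.
C: end t=270 > t=108? ✓; start t=208 > t=144? ✓ → yes.
E: end t=180 > t=108? ✓; start t=62 > t=144? ✗ → no.
K: end t=118 > t=108? ✓; start t=61 > t=144? ✗ → no.
N: end t=225 > t=108? ✓; start t=186 > t=144? ✓ → yes.
Q: end t=250 > t=108? ✓; start t=119 > t=144? ✗ → no.
R: end t=91 > t=108? ✗; start t=15 > t=144? ✗ → no.
U: end t=271 > t=108? ✓; start t=175 > t=144? ✓ → yes.
W: end t=50 > t=108? ✗; start t=18 > t=144? ✗ → no.
Result: C, N, U.

C, N, U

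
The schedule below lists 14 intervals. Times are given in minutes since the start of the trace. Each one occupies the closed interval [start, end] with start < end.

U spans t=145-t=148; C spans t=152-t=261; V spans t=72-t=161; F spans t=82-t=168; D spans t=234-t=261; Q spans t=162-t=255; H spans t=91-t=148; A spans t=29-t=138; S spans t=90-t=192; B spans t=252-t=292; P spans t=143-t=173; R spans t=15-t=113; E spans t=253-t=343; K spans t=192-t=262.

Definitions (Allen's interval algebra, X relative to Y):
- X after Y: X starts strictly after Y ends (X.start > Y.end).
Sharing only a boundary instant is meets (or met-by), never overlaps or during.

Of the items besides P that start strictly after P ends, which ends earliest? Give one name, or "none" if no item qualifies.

D

Target P = [t=143, t=173].
A [t=29, t=138] → before → excluded.
B [t=252, t=292] → after → candidate.
C [t=152, t=261] → overlapped-by → excluded.
D [t=234, t=261] → after → candidate.
E [t=253, t=343] → after → candidate.
F [t=82, t=168] → overlaps → excluded.
H [t=91, t=148] → overlaps → excluded.
K [t=192, t=262] → after → candidate.
Q [t=162, t=255] → overlapped-by → excluded.
R [t=15, t=113] → before → excluded.
S [t=90, t=192] → contains → excluded.
U [t=145, t=148] → during → excluded.
V [t=72, t=161] → overlaps → excluded.
Among candidates, earliest end is t=261 → D.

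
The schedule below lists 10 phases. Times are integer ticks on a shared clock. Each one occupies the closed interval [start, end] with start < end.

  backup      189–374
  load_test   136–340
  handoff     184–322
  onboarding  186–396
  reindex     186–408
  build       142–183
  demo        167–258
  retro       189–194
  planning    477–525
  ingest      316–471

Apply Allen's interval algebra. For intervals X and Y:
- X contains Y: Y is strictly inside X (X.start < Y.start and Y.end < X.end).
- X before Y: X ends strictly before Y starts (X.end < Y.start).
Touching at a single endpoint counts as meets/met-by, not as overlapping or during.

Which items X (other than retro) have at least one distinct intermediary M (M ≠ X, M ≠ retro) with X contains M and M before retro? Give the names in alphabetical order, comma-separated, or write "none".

Target retro = [189, 194].
Intermediaries M with M before retro: build.
Via build — items with X contains build: load_test.
Union: load_test.

load_test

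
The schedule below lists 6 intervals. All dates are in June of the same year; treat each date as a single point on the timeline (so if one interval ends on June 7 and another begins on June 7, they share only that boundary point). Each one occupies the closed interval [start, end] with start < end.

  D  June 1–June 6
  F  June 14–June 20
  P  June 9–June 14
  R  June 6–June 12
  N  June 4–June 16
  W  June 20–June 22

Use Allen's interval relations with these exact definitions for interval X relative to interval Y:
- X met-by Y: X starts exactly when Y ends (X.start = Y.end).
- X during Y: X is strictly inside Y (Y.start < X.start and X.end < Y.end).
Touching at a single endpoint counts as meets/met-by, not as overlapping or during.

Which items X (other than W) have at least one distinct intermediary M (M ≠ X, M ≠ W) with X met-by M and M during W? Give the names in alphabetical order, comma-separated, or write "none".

none

Target W = [June 20, June 22].
Intermediaries M with M during W: none.
Union: none.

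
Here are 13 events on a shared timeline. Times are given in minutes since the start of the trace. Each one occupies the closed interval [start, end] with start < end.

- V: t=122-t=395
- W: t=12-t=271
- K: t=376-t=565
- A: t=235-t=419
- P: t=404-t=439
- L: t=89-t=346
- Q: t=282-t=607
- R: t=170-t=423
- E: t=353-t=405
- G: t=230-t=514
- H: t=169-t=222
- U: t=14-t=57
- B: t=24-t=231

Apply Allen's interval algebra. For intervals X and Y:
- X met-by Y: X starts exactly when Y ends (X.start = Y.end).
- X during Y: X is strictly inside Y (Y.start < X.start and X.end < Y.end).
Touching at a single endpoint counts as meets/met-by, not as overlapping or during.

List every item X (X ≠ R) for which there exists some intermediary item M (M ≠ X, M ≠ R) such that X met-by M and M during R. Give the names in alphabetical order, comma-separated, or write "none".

Target R = [t=170, t=423].
Intermediaries M with M during R: A, E.
Via A — items with X met-by A: none.
Via E — items with X met-by E: none.
Union: none.

none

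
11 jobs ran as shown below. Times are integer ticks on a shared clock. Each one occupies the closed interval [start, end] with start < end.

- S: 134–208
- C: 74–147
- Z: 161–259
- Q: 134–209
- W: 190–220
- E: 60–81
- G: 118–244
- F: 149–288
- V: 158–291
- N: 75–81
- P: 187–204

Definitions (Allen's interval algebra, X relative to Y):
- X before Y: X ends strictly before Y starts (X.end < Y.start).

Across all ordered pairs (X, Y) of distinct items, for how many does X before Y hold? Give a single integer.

Checking all 110 ordered pairs for relation 'before'; matching pairs in alphabetical order:
(C, F): C before F ✓
(C, P): C before P ✓
(C, V): C before V ✓
(C, W): C before W ✓
(C, Z): C before Z ✓
(E, F): E before F ✓
(E, G): E before G ✓
(E, P): E before P ✓
(E, Q): E before Q ✓
(E, S): E before S ✓
(E, V): E before V ✓
(E, W): E before W ✓
(E, Z): E before Z ✓
(N, F): N before F ✓
(N, G): N before G ✓
(N, P): N before P ✓
(N, Q): N before Q ✓
(N, S): N before S ✓
(N, V): N before V ✓
(N, W): N before W ✓
(N, Z): N before Z ✓
Count: 21.

21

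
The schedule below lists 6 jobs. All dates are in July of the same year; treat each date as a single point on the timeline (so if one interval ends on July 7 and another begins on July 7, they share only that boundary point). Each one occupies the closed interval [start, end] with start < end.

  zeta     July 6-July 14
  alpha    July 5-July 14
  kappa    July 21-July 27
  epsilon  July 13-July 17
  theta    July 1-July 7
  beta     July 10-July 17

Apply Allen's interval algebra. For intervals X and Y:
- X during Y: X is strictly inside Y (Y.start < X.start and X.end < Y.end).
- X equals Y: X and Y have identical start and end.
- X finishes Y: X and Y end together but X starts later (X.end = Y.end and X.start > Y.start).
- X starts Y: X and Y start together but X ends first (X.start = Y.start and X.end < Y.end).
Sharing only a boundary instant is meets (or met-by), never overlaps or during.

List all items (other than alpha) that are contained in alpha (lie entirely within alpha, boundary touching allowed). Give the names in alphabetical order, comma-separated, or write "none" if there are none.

zeta

Target alpha = [July 5, July 14].
beta [July 10, July 17] → overlapped-by → no.
epsilon [July 13, July 17] → overlapped-by → no.
kappa [July 21, July 27] → after → no.
theta [July 1, July 7] → overlaps → no.
zeta [July 6, July 14] → finishes → yes.
Result: zeta.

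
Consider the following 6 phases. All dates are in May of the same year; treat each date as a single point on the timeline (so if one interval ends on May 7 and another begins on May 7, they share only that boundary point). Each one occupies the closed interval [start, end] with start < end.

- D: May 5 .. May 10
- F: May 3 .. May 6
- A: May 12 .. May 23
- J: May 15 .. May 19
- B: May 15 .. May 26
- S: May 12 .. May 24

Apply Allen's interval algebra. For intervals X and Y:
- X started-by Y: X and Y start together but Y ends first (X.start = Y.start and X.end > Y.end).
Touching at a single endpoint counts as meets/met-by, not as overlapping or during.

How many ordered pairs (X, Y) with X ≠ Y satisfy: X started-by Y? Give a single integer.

2

Checking all 30 ordered pairs for relation 'started-by'; matching pairs in alphabetical order:
(B, J): B started-by J ✓
(S, A): S started-by A ✓
Count: 2.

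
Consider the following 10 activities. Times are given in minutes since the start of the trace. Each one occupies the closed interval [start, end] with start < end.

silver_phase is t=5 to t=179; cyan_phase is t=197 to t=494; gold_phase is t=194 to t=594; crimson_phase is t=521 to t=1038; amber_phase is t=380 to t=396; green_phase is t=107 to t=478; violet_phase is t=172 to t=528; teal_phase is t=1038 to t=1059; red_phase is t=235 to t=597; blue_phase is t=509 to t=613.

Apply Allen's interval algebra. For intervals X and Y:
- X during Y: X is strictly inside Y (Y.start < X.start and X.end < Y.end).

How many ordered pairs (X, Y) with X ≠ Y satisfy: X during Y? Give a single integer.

7

Checking all 90 ordered pairs for relation 'during'; matching pairs in alphabetical order:
(amber_phase, cyan_phase): amber_phase during cyan_phase ✓
(amber_phase, gold_phase): amber_phase during gold_phase ✓
(amber_phase, green_phase): amber_phase during green_phase ✓
(amber_phase, red_phase): amber_phase during red_phase ✓
(amber_phase, violet_phase): amber_phase during violet_phase ✓
(cyan_phase, gold_phase): cyan_phase during gold_phase ✓
(cyan_phase, violet_phase): cyan_phase during violet_phase ✓
Count: 7.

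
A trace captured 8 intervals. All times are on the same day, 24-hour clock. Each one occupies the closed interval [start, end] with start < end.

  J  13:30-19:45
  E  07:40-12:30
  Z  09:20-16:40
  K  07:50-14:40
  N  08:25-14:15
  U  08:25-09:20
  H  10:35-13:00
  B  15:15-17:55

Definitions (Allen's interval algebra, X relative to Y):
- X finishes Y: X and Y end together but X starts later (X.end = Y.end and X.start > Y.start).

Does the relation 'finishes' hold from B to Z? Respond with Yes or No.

No

B = [15:15, 17:55], Z = [09:20, 16:40].
Actual relation of B to Z: overlapped-by.
Asked whether 'finishes' holds → No.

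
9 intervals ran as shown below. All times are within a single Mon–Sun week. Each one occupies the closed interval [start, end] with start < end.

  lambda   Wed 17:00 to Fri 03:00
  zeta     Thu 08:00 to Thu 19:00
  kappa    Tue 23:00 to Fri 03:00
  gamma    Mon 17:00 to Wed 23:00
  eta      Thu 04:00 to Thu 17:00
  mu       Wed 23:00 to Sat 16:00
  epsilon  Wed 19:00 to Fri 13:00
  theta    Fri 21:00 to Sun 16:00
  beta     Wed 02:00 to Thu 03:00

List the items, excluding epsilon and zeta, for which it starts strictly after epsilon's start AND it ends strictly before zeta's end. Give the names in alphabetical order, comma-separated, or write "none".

Conditions: its start is strictly after epsilon's start (X.start > Wed 19:00) AND its end is strictly before zeta's end (X.end < Thu 19:00).
beta: start Wed 02:00 > Wed 19:00? ✗; end Thu 03:00 < Thu 19:00? ✓ → no.
eta: start Thu 04:00 > Wed 19:00? ✓; end Thu 17:00 < Thu 19:00? ✓ → yes.
gamma: start Mon 17:00 > Wed 19:00? ✗; end Wed 23:00 < Thu 19:00? ✓ → no.
kappa: start Tue 23:00 > Wed 19:00? ✗; end Fri 03:00 < Thu 19:00? ✗ → no.
lambda: start Wed 17:00 > Wed 19:00? ✗; end Fri 03:00 < Thu 19:00? ✗ → no.
mu: start Wed 23:00 > Wed 19:00? ✓; end Sat 16:00 < Thu 19:00? ✗ → no.
theta: start Fri 21:00 > Wed 19:00? ✓; end Sun 16:00 < Thu 19:00? ✗ → no.
Result: eta.

eta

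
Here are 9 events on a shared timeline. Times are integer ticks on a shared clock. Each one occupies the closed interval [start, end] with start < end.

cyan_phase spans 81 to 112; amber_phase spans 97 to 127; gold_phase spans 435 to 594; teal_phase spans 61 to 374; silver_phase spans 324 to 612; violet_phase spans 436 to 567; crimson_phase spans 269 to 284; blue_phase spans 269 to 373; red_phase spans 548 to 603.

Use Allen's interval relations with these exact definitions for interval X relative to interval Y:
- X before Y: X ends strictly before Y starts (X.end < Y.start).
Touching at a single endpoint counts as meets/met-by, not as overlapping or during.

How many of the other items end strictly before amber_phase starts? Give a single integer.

Target amber_phase = [97, 127].
blue_phase [269, 373] → after → no.
crimson_phase [269, 284] → after → no.
cyan_phase [81, 112] → overlaps → no.
gold_phase [435, 594] → after → no.
red_phase [548, 603] → after → no.
silver_phase [324, 612] → after → no.
teal_phase [61, 374] → contains → no.
violet_phase [436, 567] → after → no.
Total: 0.

0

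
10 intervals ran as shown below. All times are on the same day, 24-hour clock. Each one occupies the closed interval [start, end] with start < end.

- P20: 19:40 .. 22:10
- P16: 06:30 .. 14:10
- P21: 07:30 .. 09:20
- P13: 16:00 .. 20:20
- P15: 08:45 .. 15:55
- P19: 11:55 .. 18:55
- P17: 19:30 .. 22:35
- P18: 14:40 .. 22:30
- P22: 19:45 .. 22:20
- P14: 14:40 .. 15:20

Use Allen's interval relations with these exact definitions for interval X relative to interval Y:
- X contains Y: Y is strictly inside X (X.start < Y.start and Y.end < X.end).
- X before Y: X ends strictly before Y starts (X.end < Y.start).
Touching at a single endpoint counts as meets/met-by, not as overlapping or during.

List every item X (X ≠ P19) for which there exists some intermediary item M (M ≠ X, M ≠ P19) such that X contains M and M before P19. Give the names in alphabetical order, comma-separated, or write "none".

P16

Target P19 = [11:55, 18:55].
Intermediaries M with M before P19: P21.
Via P21 — items with X contains P21: P16.
Union: P16.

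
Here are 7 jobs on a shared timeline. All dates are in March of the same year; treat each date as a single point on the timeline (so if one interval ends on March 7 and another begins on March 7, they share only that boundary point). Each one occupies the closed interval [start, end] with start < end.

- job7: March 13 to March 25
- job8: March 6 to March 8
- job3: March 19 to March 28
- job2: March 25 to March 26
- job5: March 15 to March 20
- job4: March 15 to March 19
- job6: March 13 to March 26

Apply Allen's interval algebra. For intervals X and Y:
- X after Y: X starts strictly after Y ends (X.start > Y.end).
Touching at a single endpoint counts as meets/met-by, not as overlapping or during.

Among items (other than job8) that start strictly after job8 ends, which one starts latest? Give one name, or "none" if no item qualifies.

Target job8 = [March 6, March 8].
job2 [March 25, March 26] → after → candidate.
job3 [March 19, March 28] → after → candidate.
job4 [March 15, March 19] → after → candidate.
job5 [March 15, March 20] → after → candidate.
job6 [March 13, March 26] → after → candidate.
job7 [March 13, March 25] → after → candidate.
Among candidates, latest start is March 25 → job2.

job2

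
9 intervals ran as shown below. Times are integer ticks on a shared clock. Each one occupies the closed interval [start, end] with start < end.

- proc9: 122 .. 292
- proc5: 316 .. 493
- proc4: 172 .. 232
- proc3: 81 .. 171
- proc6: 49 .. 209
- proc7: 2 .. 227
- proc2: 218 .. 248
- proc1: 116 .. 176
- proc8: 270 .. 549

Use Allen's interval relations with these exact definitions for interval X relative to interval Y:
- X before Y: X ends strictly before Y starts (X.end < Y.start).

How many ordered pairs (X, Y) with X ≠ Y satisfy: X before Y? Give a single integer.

17

Checking all 72 ordered pairs for relation 'before'; matching pairs in alphabetical order:
(proc1, proc2): proc1 before proc2 ✓
(proc1, proc5): proc1 before proc5 ✓
(proc1, proc8): proc1 before proc8 ✓
(proc2, proc5): proc2 before proc5 ✓
(proc2, proc8): proc2 before proc8 ✓
(proc3, proc2): proc3 before proc2 ✓
(proc3, proc4): proc3 before proc4 ✓
(proc3, proc5): proc3 before proc5 ✓
(proc3, proc8): proc3 before proc8 ✓
(proc4, proc5): proc4 before proc5 ✓
(proc4, proc8): proc4 before proc8 ✓
(proc6, proc2): proc6 before proc2 ✓
(proc6, proc5): proc6 before proc5 ✓
(proc6, proc8): proc6 before proc8 ✓
(proc7, proc5): proc7 before proc5 ✓
(proc7, proc8): proc7 before proc8 ✓
(proc9, proc5): proc9 before proc5 ✓
Count: 17.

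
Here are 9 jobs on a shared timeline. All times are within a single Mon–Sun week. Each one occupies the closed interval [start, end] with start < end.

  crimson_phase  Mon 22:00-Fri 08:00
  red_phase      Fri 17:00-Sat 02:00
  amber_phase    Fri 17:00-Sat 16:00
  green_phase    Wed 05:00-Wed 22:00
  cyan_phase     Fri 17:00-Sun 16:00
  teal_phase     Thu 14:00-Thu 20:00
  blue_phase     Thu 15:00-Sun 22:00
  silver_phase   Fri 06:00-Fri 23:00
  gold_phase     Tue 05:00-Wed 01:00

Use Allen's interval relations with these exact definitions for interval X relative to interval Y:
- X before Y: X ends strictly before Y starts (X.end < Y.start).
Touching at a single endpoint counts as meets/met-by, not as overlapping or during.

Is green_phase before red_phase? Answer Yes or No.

Yes

green_phase = [Wed 05:00, Wed 22:00], red_phase = [Fri 17:00, Sat 02:00].
Actual relation of green_phase to red_phase: before.
Asked whether 'before' holds → Yes.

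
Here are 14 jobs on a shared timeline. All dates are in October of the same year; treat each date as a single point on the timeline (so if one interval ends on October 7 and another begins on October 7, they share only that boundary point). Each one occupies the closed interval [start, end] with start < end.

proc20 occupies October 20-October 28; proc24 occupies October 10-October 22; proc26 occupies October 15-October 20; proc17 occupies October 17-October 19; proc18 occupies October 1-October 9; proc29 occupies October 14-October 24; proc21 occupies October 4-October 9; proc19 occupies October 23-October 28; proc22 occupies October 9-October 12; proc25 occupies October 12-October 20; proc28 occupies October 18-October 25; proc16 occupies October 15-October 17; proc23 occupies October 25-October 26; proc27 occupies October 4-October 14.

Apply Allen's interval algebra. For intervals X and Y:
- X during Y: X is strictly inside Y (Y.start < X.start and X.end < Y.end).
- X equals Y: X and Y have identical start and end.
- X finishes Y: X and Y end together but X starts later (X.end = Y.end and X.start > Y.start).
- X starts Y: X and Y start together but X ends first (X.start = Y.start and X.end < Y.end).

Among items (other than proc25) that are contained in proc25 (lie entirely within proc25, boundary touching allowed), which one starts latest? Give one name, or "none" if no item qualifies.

Target proc25 = [October 12, October 20].
proc16 [October 15, October 17] → during → candidate.
proc17 [October 17, October 19] → during → candidate.
proc18 [October 1, October 9] → before → excluded.
proc19 [October 23, October 28] → after → excluded.
proc20 [October 20, October 28] → met-by → excluded.
proc21 [October 4, October 9] → before → excluded.
proc22 [October 9, October 12] → meets → excluded.
proc23 [October 25, October 26] → after → excluded.
proc24 [October 10, October 22] → contains → excluded.
proc26 [October 15, October 20] → finishes → candidate.
proc27 [October 4, October 14] → overlaps → excluded.
proc28 [October 18, October 25] → overlapped-by → excluded.
proc29 [October 14, October 24] → overlapped-by → excluded.
Among candidates, latest start is October 17 → proc17.

proc17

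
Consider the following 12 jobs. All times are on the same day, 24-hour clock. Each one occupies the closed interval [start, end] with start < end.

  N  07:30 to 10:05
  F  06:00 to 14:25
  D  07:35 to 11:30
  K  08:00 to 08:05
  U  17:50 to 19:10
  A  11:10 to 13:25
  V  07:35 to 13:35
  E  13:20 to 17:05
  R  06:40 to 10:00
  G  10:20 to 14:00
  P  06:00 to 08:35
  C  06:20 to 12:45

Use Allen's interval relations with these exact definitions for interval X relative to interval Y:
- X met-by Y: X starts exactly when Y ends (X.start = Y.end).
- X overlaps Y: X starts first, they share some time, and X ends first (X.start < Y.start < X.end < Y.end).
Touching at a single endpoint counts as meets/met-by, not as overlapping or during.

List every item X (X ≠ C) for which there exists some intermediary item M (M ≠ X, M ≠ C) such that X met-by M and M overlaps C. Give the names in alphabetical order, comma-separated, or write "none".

none

Target C = [06:20, 12:45].
Intermediaries M with M overlaps C: P.
Via P — items with X met-by P: none.
Union: none.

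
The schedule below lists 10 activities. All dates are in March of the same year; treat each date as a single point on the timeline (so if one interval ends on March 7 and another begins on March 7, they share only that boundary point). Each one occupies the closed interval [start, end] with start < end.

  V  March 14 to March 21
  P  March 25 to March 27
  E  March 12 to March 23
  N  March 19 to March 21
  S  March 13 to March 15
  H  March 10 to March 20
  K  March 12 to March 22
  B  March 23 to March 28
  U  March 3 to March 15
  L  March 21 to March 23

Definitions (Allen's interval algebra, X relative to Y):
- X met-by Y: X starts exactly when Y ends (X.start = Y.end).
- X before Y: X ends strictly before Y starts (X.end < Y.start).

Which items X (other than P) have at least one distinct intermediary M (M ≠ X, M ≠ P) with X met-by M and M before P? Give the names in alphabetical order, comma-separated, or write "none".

B, L

Target P = [March 25, March 27].
Intermediaries M with M before P: E, H, K, L, N, S, U, V.
Via E — items with X met-by E: B.
Via H — items with X met-by H: none.
Via K — items with X met-by K: none.
Via L — items with X met-by L: B.
Via N — items with X met-by N: L.
Via S — items with X met-by S: none.
Via U — items with X met-by U: none.
Via V — items with X met-by V: L.
Union: B, L.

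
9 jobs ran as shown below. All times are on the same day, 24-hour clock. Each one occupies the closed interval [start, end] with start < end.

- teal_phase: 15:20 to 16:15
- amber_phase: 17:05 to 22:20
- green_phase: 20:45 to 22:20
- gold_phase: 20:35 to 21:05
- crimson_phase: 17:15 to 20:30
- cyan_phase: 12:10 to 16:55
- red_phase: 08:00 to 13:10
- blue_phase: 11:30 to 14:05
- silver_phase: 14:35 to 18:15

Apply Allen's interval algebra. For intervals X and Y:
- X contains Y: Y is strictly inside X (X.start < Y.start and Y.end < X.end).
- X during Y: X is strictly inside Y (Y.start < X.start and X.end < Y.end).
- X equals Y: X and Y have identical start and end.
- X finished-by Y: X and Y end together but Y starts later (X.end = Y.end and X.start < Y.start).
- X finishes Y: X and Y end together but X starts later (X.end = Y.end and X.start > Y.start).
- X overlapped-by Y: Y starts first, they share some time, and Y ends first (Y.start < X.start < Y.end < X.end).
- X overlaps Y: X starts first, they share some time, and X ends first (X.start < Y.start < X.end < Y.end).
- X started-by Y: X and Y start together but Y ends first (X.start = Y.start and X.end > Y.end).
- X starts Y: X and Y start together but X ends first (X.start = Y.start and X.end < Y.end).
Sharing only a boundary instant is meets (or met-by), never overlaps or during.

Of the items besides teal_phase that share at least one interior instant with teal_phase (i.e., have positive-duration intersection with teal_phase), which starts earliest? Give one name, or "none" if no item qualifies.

cyan_phase

Target teal_phase = [15:20, 16:15].
amber_phase [17:05, 22:20] → after → excluded.
blue_phase [11:30, 14:05] → before → excluded.
crimson_phase [17:15, 20:30] → after → excluded.
cyan_phase [12:10, 16:55] → contains → candidate.
gold_phase [20:35, 21:05] → after → excluded.
green_phase [20:45, 22:20] → after → excluded.
red_phase [08:00, 13:10] → before → excluded.
silver_phase [14:35, 18:15] → contains → candidate.
Among candidates, earliest start is 12:10 → cyan_phase.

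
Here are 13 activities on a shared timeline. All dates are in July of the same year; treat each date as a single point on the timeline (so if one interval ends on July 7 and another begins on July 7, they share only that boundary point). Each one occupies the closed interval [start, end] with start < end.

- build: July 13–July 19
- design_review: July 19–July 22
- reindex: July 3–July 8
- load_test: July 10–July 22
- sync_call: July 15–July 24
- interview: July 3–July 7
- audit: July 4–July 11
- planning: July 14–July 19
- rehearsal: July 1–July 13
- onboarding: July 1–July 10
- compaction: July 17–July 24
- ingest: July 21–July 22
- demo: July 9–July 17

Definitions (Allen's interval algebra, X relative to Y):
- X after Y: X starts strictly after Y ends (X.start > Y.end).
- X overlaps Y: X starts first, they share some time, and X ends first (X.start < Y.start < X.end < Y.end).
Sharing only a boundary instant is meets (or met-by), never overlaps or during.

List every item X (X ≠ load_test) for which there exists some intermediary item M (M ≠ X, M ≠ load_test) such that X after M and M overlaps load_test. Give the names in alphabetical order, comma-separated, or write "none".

Target load_test = [July 10, July 22].
Intermediaries M with M overlaps load_test: audit, demo, rehearsal.
Via audit — items with X after audit: build, compaction, design_review, ingest, planning, sync_call.
Via demo — items with X after demo: design_review, ingest.
Via rehearsal — items with X after rehearsal: compaction, design_review, ingest, planning, sync_call.
Union: build, compaction, design_review, ingest, planning, sync_call.

build, compaction, design_review, ingest, planning, sync_call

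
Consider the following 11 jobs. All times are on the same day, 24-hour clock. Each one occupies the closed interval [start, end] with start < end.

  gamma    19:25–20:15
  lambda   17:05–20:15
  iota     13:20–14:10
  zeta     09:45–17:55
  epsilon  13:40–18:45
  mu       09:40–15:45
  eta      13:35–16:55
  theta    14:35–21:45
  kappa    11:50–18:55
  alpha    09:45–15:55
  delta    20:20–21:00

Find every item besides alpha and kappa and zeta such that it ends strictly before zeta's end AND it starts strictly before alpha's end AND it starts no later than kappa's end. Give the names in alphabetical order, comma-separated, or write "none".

Conditions: its end is strictly before zeta's end (X.end < 17:55) AND its start is strictly before alpha's end (X.start < 15:55) AND its start is no later than kappa's end (X.start <= 18:55).
delta: end 21:00 < 17:55? ✗; start 20:20 < 15:55? ✗; start 20:20 <= 18:55? ✗ → no.
epsilon: end 18:45 < 17:55? ✗; start 13:40 < 15:55? ✓; start 13:40 <= 18:55? ✓ → no.
eta: end 16:55 < 17:55? ✓; start 13:35 < 15:55? ✓; start 13:35 <= 18:55? ✓ → yes.
gamma: end 20:15 < 17:55? ✗; start 19:25 < 15:55? ✗; start 19:25 <= 18:55? ✗ → no.
iota: end 14:10 < 17:55? ✓; start 13:20 < 15:55? ✓; start 13:20 <= 18:55? ✓ → yes.
lambda: end 20:15 < 17:55? ✗; start 17:05 < 15:55? ✗; start 17:05 <= 18:55? ✓ → no.
mu: end 15:45 < 17:55? ✓; start 09:40 < 15:55? ✓; start 09:40 <= 18:55? ✓ → yes.
theta: end 21:45 < 17:55? ✗; start 14:35 < 15:55? ✓; start 14:35 <= 18:55? ✓ → no.
Result: eta, iota, mu.

eta, iota, mu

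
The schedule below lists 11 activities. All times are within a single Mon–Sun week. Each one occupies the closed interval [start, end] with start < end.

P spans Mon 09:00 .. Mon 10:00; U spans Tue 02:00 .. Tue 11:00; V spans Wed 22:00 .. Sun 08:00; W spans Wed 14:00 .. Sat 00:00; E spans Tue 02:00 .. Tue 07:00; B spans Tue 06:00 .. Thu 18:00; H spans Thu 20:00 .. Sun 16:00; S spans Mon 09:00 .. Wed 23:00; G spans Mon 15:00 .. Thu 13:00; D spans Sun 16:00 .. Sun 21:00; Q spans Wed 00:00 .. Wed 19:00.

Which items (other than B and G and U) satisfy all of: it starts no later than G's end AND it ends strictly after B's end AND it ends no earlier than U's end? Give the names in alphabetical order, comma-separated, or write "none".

V, W

Conditions: its start is no later than G's end (X.start <= Thu 13:00) AND its end is strictly after B's end (X.end > Thu 18:00) AND its end is no earlier than U's end (X.end >= Tue 11:00).
D: start Sun 16:00 <= Thu 13:00? ✗; end Sun 21:00 > Thu 18:00? ✓; end Sun 21:00 >= Tue 11:00? ✓ → no.
E: start Tue 02:00 <= Thu 13:00? ✓; end Tue 07:00 > Thu 18:00? ✗; end Tue 07:00 >= Tue 11:00? ✗ → no.
H: start Thu 20:00 <= Thu 13:00? ✗; end Sun 16:00 > Thu 18:00? ✓; end Sun 16:00 >= Tue 11:00? ✓ → no.
P: start Mon 09:00 <= Thu 13:00? ✓; end Mon 10:00 > Thu 18:00? ✗; end Mon 10:00 >= Tue 11:00? ✗ → no.
Q: start Wed 00:00 <= Thu 13:00? ✓; end Wed 19:00 > Thu 18:00? ✗; end Wed 19:00 >= Tue 11:00? ✓ → no.
S: start Mon 09:00 <= Thu 13:00? ✓; end Wed 23:00 > Thu 18:00? ✗; end Wed 23:00 >= Tue 11:00? ✓ → no.
V: start Wed 22:00 <= Thu 13:00? ✓; end Sun 08:00 > Thu 18:00? ✓; end Sun 08:00 >= Tue 11:00? ✓ → yes.
W: start Wed 14:00 <= Thu 13:00? ✓; end Sat 00:00 > Thu 18:00? ✓; end Sat 00:00 >= Tue 11:00? ✓ → yes.
Result: V, W.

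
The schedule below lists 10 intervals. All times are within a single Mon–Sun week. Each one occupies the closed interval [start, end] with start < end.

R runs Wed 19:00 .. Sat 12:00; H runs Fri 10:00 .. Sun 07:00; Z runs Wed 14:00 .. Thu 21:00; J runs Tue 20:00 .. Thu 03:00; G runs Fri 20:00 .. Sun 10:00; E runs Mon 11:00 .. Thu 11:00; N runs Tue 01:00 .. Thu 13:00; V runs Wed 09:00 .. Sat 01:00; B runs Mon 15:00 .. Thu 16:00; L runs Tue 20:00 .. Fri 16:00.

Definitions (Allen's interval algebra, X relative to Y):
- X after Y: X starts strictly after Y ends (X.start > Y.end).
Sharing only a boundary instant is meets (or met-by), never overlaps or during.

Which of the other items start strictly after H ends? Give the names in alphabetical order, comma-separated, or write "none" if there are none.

Target H = [Fri 10:00, Sun 07:00].
B [Mon 15:00, Thu 16:00] → before → no.
E [Mon 11:00, Thu 11:00] → before → no.
G [Fri 20:00, Sun 10:00] → overlapped-by → no.
J [Tue 20:00, Thu 03:00] → before → no.
L [Tue 20:00, Fri 16:00] → overlaps → no.
N [Tue 01:00, Thu 13:00] → before → no.
R [Wed 19:00, Sat 12:00] → overlaps → no.
V [Wed 09:00, Sat 01:00] → overlaps → no.
Z [Wed 14:00, Thu 21:00] → before → no.
Result: none.

none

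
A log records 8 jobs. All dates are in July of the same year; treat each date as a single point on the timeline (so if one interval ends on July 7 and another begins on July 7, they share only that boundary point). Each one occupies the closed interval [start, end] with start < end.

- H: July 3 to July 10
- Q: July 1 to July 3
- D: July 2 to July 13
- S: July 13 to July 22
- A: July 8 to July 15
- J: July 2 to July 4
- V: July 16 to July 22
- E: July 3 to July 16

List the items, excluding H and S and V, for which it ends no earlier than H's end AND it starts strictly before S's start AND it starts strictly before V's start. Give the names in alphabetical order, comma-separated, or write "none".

A, D, E

Conditions: its end is no earlier than H's end (X.end >= July 10) AND its start is strictly before S's start (X.start < July 13) AND its start is strictly before V's start (X.start < July 16).
A: end July 15 >= July 10? ✓; start July 8 < July 13? ✓; start July 8 < July 16? ✓ → yes.
D: end July 13 >= July 10? ✓; start July 2 < July 13? ✓; start July 2 < July 16? ✓ → yes.
E: end July 16 >= July 10? ✓; start July 3 < July 13? ✓; start July 3 < July 16? ✓ → yes.
J: end July 4 >= July 10? ✗; start July 2 < July 13? ✓; start July 2 < July 16? ✓ → no.
Q: end July 3 >= July 10? ✗; start July 1 < July 13? ✓; start July 1 < July 16? ✓ → no.
Result: A, D, E.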